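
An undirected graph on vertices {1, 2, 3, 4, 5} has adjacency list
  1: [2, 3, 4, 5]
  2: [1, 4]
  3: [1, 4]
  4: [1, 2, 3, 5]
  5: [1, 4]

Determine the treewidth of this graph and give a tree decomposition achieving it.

Treewidth 2.
Bags: B1 = {1, 2, 4}  B2 = {1, 4, 5}  B3 = {1, 3, 4}
Tree: B1–B2, B1–B3

The largest bag has 3 vertices, giving width 2; this decomposition certifies tw(G) ≤ 2. For the lower bound, the 3 vertices {1, 2, 4} are pairwise adjacent, and any tree decomposition puts a clique entirely inside one bag — forcing width ≥ 2. Therefore the treewidth is 2.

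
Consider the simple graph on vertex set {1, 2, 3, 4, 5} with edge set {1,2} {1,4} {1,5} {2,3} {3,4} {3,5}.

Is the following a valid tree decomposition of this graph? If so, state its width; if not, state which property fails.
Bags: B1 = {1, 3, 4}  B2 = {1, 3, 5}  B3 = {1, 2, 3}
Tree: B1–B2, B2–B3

Yes; width 2.

Vertex coverage: the bags together contain {1, 2, 3, 4, 5}, the full vertex set. Edge coverage: each edge of G has both endpoints in at least one bag. Running intersection: for every vertex, the bags containing it form a connected subtree. All three properties hold, so this is a valid tree decomposition of width max|bag| − 1 = 2, and hence tw(G) ≤ 2.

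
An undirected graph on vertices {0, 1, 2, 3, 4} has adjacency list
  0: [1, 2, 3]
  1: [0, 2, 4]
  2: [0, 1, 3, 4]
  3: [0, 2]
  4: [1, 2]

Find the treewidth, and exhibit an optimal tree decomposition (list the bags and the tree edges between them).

Treewidth 2.
One such decomposition:
Bags: B1 = {0, 1, 2}  B2 = {1, 2, 4}  B3 = {0, 2, 3}
Tree: B1–B2, B1–B3

The largest bag has 3 vertices, giving width 2; this decomposition certifies tw(G) ≤ 2. For the lower bound, the 3 vertices {0, 1, 2} are pairwise adjacent, and any tree decomposition puts a clique entirely inside one bag — forcing width ≥ 2. Therefore the treewidth is 2.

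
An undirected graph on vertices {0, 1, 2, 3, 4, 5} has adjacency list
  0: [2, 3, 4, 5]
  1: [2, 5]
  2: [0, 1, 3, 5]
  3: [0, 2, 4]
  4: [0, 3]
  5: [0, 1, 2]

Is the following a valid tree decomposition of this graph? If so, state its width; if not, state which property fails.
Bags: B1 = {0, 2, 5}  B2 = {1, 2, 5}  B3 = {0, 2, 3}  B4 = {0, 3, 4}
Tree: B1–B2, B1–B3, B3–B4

Vertex coverage: the bags together contain {0, 1, 2, 3, 4, 5}, the full vertex set. Edge coverage: each edge of G has both endpoints in at least one bag. Running intersection: for every vertex, the bags containing it form a connected subtree. All three properties hold, so this is a valid tree decomposition of width max|bag| − 1 = 2, and hence tw(G) ≤ 2.

Yes; width 2.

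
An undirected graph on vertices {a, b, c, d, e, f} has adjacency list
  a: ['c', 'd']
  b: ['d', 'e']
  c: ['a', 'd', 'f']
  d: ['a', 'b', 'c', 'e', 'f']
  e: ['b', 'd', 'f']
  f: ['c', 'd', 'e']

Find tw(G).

A width-2 tree decomposition is:
Bags: B1 = {d, e, f}  B2 = {c, d, f}  B3 = {b, d, e}  B4 = {a, c, d}
Tree: B1–B2, B1–B3, B2–B4
Every bag has size at most 3, so the width is 3 − 1 = 2 and tw(G) ≤ 2. Conversely, {a, c, d} is a clique of size 3, and the vertices of any clique must share a bag in every tree decomposition; so some bag has ≥ 3 vertices and tw(G) ≥ 2. Hence tw(G) = 2 exactly.

2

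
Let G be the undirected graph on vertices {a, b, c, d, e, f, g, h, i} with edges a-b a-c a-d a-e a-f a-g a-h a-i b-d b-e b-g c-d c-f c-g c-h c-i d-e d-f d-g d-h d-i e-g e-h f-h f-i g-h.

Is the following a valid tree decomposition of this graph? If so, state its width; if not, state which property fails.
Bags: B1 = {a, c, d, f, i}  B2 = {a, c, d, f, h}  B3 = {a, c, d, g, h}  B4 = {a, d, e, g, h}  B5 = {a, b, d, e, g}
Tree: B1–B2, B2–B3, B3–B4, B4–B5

Every vertex of G appears in some bag (union = {a, b, c, d, e, f, g, h, i}); every edge is covered by a bag; and for each vertex v the set of bags containing v is connected in the bag tree. The decomposition is therefore valid. The largest bag has 5 vertices, so the width is 4.

Yes; width 4.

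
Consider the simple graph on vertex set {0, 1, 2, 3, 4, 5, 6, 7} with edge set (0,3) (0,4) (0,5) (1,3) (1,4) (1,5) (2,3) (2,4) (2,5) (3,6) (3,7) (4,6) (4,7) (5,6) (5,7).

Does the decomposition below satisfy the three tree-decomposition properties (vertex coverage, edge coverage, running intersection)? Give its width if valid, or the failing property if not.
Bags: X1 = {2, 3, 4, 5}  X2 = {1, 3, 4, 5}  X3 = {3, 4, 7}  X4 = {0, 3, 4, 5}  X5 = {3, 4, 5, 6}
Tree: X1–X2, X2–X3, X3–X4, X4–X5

No — edge (5,7) lies in no bag.

A tree decomposition must satisfy three properties: every vertex lies in some bag; for every edge, both endpoints lie together in some bag; and for every vertex, the bags containing it form a connected subtree. Here edge (5,7) lies in no bag, so the decomposition is invalid.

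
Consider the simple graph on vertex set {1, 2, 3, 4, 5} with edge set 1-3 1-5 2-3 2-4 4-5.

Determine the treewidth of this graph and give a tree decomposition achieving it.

Treewidth 2.
Bags: B1 = {1, 4, 5}  B2 = {1, 3, 4}  B3 = {2, 3, 4}
Tree: B1–B2, B2–B3

Each bag holds 3 vertices, so the decomposition has width 2, which upper-bounds the treewidth. Since 4–5–1–3–2–4 is a cycle in G, G is not acyclic. Forests are exactly the graphs of treewidth ≤ 1, so tw(G) ≥ 2. Therefore the treewidth is 2.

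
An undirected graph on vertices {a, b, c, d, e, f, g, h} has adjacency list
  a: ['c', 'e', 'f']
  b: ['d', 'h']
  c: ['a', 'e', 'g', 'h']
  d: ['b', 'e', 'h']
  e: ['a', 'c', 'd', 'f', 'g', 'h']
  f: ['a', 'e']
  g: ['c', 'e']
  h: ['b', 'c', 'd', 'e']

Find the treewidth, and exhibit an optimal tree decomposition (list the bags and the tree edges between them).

The largest bag has 3 vertices, giving width 2; this decomposition certifies tw(G) ≤ 2. For the lower bound, the 3 vertices {d, e, h} are pairwise adjacent, and any tree decomposition puts a clique entirely inside one bag — forcing width ≥ 2. Therefore the treewidth is 2.

Treewidth 2.
Bags: B1 = {d, e, h}  B2 = {c, e, h}  B3 = {b, d, h}  B4 = {c, e, g}  B5 = {a, c, e}  B6 = {a, e, f}
Tree: B1–B2, B1–B3, B2–B4, B2–B5, B5–B6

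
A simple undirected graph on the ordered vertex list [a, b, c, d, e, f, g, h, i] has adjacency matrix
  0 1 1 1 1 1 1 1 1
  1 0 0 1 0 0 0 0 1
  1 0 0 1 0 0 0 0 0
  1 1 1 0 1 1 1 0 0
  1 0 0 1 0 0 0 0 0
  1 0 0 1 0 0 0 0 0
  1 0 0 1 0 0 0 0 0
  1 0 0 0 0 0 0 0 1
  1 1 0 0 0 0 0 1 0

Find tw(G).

2

A width-2 tree decomposition is:
Bags: B1 = {a, b, d}  B2 = {a, d, e}  B3 = {a, b, i}  B4 = {a, d, g}  B5 = {a, d, f}  B6 = {a, h, i}  B7 = {a, c, d}
Tree: B1–B2, B1–B3, B1–B4, B1–B5, B3–B6, B4–B7
Each bag holds 3 vertices, so the decomposition has width 2, which upper-bounds the treewidth. On the other hand G contains the 3-clique {a, d, f}. A clique must lie in a single bag of any decomposition, so no decomposition can have width below 2. The upper and lower bounds meet at 2, so that is the treewidth.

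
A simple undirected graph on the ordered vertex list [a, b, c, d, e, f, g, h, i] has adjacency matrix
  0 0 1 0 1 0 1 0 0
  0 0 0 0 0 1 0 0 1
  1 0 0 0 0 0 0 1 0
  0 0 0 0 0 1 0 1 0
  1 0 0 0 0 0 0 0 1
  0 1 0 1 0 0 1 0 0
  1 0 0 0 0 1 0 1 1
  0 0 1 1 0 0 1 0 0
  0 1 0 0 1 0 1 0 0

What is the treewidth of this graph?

A width-3 tree decomposition is:
Bags: B1 = {c, d, f, h}  B2 = {c, f, g, h}  B3 = {a, c, f, g}  B4 = {a, b, f, g}  B5 = {a, b, g, i}  B6 = {a, b, e, i}
Tree: B1–B2, B2–B3, B3–B4, B4–B5, B5–B6
Each bag holds 4 vertices, so the decomposition has width 3, which upper-bounds the treewidth. For the lower bound: the 4 vertex sets {c,d,h}, {f}, {g}, {a,b,e,i} are disjoint, each induces a connected subgraph, and every pair is joined by at least one edge of G. Contracting each set to a single vertex therefore yields K_{4} as a minor, and since treewidth is minor-monotone, tw(G) ≥ tw(K_{4}) = 3. Combining the bounds, tw(G) = 3.

3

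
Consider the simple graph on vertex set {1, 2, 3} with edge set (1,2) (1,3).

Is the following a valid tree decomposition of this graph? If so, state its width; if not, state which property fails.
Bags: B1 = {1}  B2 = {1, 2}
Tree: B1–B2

A tree decomposition must satisfy three properties: every vertex lies in some bag; for every edge, both endpoints lie together in some bag; and for every vertex, the bags containing it form a connected subtree. Here vertex 3 appears in no bag, so the decomposition is invalid.

No — vertex 3 appears in no bag.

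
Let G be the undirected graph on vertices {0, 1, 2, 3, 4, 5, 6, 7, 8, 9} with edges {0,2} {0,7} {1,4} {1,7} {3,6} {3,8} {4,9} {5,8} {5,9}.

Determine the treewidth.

1

A width-1 tree decomposition is:
Bags: B1 = {3, 6}  B2 = {3, 8}  B3 = {5, 8}  B4 = {5, 9}  B5 = {4, 9}  B6 = {1, 4}  B7 = {1, 7}  B8 = {0, 7}  B9 = {0, 2}
Tree: B1–B2, B2–B3, B3–B4, B4–B5, B5–B6, B6–B7, B7–B8, B8–B9
Each bag holds 2 vertices, so the decomposition has width 1, which upper-bounds the treewidth. Any graph with an edge has treewidth ≥ 1, and G has the edge 6–3. The upper and lower bounds meet at 1, so that is the treewidth.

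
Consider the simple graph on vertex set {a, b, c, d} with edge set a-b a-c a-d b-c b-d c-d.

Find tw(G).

A width-3 tree decomposition is:
Bags: B1 = {a, b, c, d}
Tree: (single bag)
A single bag containing all 4 vertices is trivially a valid decomposition of width 3. On the other hand G contains the 4-clique {a, b, c, d}. A clique must lie in a single bag of any decomposition, so no decomposition can have width below 3. Hence tw(G) = 3 exactly.

3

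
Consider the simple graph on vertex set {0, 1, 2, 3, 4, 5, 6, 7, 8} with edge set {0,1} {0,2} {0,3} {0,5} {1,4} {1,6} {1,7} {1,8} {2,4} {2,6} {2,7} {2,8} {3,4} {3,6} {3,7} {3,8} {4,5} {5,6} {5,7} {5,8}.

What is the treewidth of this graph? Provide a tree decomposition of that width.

Treewidth 4.
One such decomposition:
Bags: B1 = {1, 2, 3, 5, 7}  B2 = {1, 2, 3, 5, 8}  B3 = {1, 2, 3, 5, 6}  B4 = {0, 1, 2, 3, 5}  B5 = {1, 2, 3, 4, 5}
Tree: B1–B2, B2–B3, B3–B4, B4–B5

Each bag holds 5 vertices, so the decomposition has width 4, which upper-bounds the treewidth. For the lower bound: the 5 vertex sets {1,7}, {3,8}, {5,6}, {2}, {0} are disjoint, each induces a connected subgraph, and every pair is joined by at least one edge of G. Contracting each set to a single vertex therefore yields K_{5} as a minor, and since treewidth is minor-monotone, tw(G) ≥ tw(K_{5}) = 4. Hence tw(G) = 4 exactly.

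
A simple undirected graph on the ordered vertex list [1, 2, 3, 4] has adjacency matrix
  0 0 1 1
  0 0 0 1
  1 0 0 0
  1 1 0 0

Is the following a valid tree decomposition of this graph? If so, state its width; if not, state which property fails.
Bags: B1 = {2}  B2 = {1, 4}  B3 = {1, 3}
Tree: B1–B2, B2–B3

No — edge (4,2) lies in no bag.

A tree decomposition must satisfy three properties: every vertex lies in some bag; for every edge, both endpoints lie together in some bag; and for every vertex, the bags containing it form a connected subtree. Here edge (4,2) lies in no bag, so the decomposition is invalid.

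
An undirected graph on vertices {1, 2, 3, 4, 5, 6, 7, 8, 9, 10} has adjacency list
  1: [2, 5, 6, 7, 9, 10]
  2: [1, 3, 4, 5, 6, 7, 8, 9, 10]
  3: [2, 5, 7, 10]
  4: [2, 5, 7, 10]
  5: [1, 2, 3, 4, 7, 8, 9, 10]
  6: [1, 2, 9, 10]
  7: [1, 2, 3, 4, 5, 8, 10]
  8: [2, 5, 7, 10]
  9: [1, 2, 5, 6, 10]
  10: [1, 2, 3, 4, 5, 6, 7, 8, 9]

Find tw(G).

A width-4 tree decomposition is:
Bags: B1 = {2, 5, 7, 8, 10}  B2 = {1, 2, 5, 7, 10}  B3 = {1, 2, 5, 9, 10}  B4 = {2, 3, 5, 7, 10}  B5 = {1, 2, 6, 9, 10}  B6 = {2, 4, 5, 7, 10}
Tree: B1–B2, B2–B3, B1–B4, B3–B5, B1–B6
Every bag has size at most 5, so the width is 5 − 1 = 4 and tw(G) ≤ 4. On the other hand G contains the 5-clique {1, 2, 5, 9, 10}. A clique must lie in a single bag of any decomposition, so no decomposition can have width below 4. Therefore the treewidth is 4.

4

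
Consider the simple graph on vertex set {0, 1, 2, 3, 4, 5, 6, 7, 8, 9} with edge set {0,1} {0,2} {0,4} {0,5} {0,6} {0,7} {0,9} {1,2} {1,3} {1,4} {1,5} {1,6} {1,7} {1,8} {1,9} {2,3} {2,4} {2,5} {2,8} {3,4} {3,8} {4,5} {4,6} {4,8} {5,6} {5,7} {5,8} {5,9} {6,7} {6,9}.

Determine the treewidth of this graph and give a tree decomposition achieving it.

Every bag has size at most 5, so the width is 5 − 1 = 4 and tw(G) ≤ 4. Conversely, {1, 2, 3, 4, 8} is a clique of size 5, and the vertices of any clique must share a bag in every tree decomposition; so some bag has ≥ 5 vertices and tw(G) ≥ 4. Therefore the treewidth is 4.

Treewidth 4.
One optimal decomposition is:
Bags: B1 = {0, 1, 5, 6, 7}  B2 = {0, 1, 4, 5, 6}  B3 = {0, 1, 2, 4, 5}  B4 = {1, 2, 4, 5, 8}  B5 = {1, 2, 3, 4, 8}  B6 = {0, 1, 5, 6, 9}
Tree: B1–B2, B2–B3, B3–B4, B4–B5, B1–B6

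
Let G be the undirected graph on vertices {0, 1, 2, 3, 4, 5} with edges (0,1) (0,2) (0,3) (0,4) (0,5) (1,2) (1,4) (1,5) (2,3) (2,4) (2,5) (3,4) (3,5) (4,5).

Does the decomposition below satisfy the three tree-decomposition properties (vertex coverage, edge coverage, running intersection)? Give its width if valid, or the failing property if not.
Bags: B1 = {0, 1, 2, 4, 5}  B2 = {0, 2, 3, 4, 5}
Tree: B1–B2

Yes; width 4.

Checking the three conditions: (i) the bags cover all of {0, 1, 2, 3, 4, 5}; (ii) for each edge, some bag contains both endpoints; (iii) the bags containing any fixed vertex form a subtree. All hold, so the decomposition is valid with width 5 − 1 = 4.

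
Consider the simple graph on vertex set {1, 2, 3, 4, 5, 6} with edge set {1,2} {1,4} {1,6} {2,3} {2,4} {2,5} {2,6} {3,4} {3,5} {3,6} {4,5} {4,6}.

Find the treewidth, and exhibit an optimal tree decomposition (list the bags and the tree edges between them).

Treewidth 3.
Bags: B1 = {2, 3, 4, 5}  B2 = {2, 3, 4, 6}  B3 = {1, 2, 4, 6}
Tree: B1–B2, B2–B3

Each bag holds 4 vertices, so the decomposition has width 3, which upper-bounds the treewidth. For the lower bound, the 4 vertices {1, 2, 4, 6} are pairwise adjacent, and any tree decomposition puts a clique entirely inside one bag — forcing width ≥ 3. Hence tw(G) = 3 exactly.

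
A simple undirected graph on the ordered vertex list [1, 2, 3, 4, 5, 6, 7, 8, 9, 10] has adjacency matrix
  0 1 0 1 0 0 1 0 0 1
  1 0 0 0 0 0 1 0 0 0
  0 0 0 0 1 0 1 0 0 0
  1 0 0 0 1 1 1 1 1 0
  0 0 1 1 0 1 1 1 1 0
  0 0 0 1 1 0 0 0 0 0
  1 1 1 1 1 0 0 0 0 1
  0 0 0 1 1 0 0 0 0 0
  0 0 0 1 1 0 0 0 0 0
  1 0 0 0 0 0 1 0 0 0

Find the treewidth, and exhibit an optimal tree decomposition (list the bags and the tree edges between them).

Each bag holds 3 vertices, so the decomposition has width 2, which upper-bounds the treewidth. Conversely, {1, 7, 10} is a clique of size 3, and the vertices of any clique must share a bag in every tree decomposition; so some bag has ≥ 3 vertices and tw(G) ≥ 2. Therefore the treewidth is 2.

Treewidth 2.
One such decomposition:
Bags: B1 = {4, 5, 6}  B2 = {4, 5, 7}  B3 = {4, 5, 8}  B4 = {1, 4, 7}  B5 = {1, 7, 10}  B6 = {3, 5, 7}  B7 = {4, 5, 9}  B8 = {1, 2, 7}
Tree: B1–B2, B1–B3, B2–B4, B4–B5, B2–B6, B1–B7, B5–B8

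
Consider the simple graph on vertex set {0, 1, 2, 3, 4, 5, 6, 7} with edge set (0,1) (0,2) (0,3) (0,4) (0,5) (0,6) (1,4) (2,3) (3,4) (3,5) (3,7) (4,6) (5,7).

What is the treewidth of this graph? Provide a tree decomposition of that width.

Each bag holds 3 vertices, so the decomposition has width 2, which upper-bounds the treewidth. Conversely, {0, 1, 4} is a clique of size 3, and the vertices of any clique must share a bag in every tree decomposition; so some bag has ≥ 3 vertices and tw(G) ≥ 2. The upper and lower bounds meet at 2, so that is the treewidth.

Treewidth 2.
One such decomposition:
Bags: B1 = {0, 4, 6}  B2 = {0, 3, 4}  B3 = {0, 2, 3}  B4 = {0, 1, 4}  B5 = {0, 3, 5}  B6 = {3, 5, 7}
Tree: B1–B2, B2–B3, B2–B4, B2–B5, B5–B6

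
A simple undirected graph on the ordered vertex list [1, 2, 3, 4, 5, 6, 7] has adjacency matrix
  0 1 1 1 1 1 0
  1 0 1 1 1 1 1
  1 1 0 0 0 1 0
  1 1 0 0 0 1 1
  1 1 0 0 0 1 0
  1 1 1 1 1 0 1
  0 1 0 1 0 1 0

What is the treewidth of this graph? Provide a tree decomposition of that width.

Each bag holds 4 vertices, so the decomposition has width 3, which upper-bounds the treewidth. On the other hand G contains the 4-clique {1, 2, 3, 6}. A clique must lie in a single bag of any decomposition, so no decomposition can have width below 3. Therefore the treewidth is 3.

Treewidth 3.
One such decomposition:
Bags: B1 = {1, 2, 3, 6}  B2 = {1, 2, 4, 6}  B3 = {2, 4, 6, 7}  B4 = {1, 2, 5, 6}
Tree: B1–B2, B2–B3, B1–B4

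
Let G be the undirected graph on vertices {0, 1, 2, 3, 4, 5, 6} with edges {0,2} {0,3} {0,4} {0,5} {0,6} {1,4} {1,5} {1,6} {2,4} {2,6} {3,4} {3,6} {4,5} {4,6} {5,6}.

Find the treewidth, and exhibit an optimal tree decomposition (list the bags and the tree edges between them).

Treewidth 3.
One optimal decomposition is:
Bags: B1 = {0, 4, 5, 6}  B2 = {1, 4, 5, 6}  B3 = {0, 2, 4, 6}  B4 = {0, 3, 4, 6}
Tree: B1–B2, B1–B3, B1–B4

Every bag has size at most 4, so the width is 4 − 1 = 3 and tw(G) ≤ 3. Conversely, {0, 2, 4, 6} is a clique of size 4, and the vertices of any clique must share a bag in every tree decomposition; so some bag has ≥ 4 vertices and tw(G) ≥ 3. The upper and lower bounds meet at 3, so that is the treewidth.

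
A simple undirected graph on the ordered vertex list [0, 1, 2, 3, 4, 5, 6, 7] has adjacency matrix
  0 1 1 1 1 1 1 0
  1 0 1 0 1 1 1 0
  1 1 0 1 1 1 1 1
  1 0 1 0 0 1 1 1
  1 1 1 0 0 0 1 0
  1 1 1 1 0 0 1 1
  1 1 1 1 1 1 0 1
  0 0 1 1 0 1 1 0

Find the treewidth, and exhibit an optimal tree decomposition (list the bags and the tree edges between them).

Each bag holds 5 vertices, so the decomposition has width 4, which upper-bounds the treewidth. Conversely, {0, 1, 2, 4, 6} is a clique of size 5, and the vertices of any clique must share a bag in every tree decomposition; so some bag has ≥ 5 vertices and tw(G) ≥ 4. The upper and lower bounds meet at 4, so that is the treewidth.

Treewidth 4.
One such decomposition:
Bags: B1 = {0, 2, 3, 5, 6}  B2 = {0, 1, 2, 5, 6}  B3 = {0, 1, 2, 4, 6}  B4 = {2, 3, 5, 6, 7}
Tree: B1–B2, B2–B3, B1–B4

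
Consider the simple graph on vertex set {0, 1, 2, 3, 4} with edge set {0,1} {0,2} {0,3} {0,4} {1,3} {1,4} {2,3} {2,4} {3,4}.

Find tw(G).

A width-3 tree decomposition is:
Bags: B1 = {0, 2, 3, 4}  B2 = {0, 1, 3, 4}
Tree: B1–B2
Each bag holds 4 vertices, so the decomposition has width 3, which upper-bounds the treewidth. On the other hand G contains the 4-clique {0, 1, 3, 4}. A clique must lie in a single bag of any decomposition, so no decomposition can have width below 3. Combining the bounds, tw(G) = 3.

3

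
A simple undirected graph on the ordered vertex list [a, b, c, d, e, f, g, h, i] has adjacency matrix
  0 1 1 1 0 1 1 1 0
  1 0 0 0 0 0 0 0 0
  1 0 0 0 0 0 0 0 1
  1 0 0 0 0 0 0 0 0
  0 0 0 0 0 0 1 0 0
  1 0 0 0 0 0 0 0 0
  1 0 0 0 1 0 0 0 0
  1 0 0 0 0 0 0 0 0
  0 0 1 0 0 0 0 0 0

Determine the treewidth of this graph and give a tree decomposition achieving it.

Treewidth 1.
Bags: B1 = {a, c}  B2 = {a, h}  B3 = {a, f}  B4 = {a, g}  B5 = {a, d}  B6 = {e, g}  B7 = {a, b}  B8 = {c, i}
Tree: B1–B2, B2–B3, B3–B4, B2–B5, B4–B6, B4–B7, B1–B8

Each bag holds 2 vertices, so the decomposition has width 1, which upper-bounds the treewidth. Since G has at least one edge (e.g. c–a), it is not an edgeless graph, so tw(G) ≥ 1. Therefore the treewidth is 1.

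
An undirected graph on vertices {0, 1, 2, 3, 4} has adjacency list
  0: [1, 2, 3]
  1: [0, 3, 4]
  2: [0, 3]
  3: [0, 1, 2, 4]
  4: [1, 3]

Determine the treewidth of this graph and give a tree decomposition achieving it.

Every bag has size at most 3, so the width is 3 − 1 = 2 and tw(G) ≤ 2. On the other hand G contains the 3-clique {0, 1, 3}. A clique must lie in a single bag of any decomposition, so no decomposition can have width below 2. The upper and lower bounds meet at 2, so that is the treewidth.

Treewidth 2.
One such decomposition:
Bags: B1 = {0, 1, 3}  B2 = {0, 2, 3}  B3 = {1, 3, 4}
Tree: B1–B2, B1–B3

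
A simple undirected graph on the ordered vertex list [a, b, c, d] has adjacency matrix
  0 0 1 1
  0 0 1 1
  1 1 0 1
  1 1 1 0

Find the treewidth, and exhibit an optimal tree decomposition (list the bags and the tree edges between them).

Every bag has size at most 3, so the width is 3 − 1 = 2 and tw(G) ≤ 2. For the lower bound, the 3 vertices {a, c, d} are pairwise adjacent, and any tree decomposition puts a clique entirely inside one bag — forcing width ≥ 2. The upper and lower bounds meet at 2, so that is the treewidth.

Treewidth 2.
Bags: B1 = {a, c, d}  B2 = {b, c, d}
Tree: B1–B2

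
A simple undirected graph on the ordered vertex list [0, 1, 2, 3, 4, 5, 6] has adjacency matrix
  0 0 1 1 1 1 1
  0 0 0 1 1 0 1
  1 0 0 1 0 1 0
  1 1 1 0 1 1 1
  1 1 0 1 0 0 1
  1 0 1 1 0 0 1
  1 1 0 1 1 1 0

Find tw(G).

3

A width-3 tree decomposition is:
Bags: B1 = {0, 3, 5, 6}  B2 = {0, 3, 4, 6}  B3 = {1, 3, 4, 6}  B4 = {0, 2, 3, 5}
Tree: B1–B2, B2–B3, B1–B4
Each bag holds 4 vertices, so the decomposition has width 3, which upper-bounds the treewidth. Conversely, {0, 3, 4, 6} is a clique of size 4, and the vertices of any clique must share a bag in every tree decomposition; so some bag has ≥ 4 vertices and tw(G) ≥ 3. Therefore the treewidth is 3.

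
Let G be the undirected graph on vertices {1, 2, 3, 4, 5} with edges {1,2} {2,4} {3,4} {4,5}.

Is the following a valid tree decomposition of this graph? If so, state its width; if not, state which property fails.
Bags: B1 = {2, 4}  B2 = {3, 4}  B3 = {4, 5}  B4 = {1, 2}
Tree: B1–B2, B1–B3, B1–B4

Every vertex of G appears in some bag (union = {1, 2, 3, 4, 5}); every edge is covered by a bag; and for each vertex v the set of bags containing v is connected in the bag tree. The decomposition is therefore valid. The largest bag has 2 vertices, so the width is 1.

Yes; width 1.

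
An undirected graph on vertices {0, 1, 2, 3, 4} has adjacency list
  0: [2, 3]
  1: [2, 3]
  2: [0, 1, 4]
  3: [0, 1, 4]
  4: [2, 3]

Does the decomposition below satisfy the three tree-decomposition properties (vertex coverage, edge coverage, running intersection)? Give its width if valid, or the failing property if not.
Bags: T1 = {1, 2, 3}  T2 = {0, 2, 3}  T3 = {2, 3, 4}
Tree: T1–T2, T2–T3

Checking the three conditions: (i) the bags cover all of {0, 1, 2, 3, 4}; (ii) for each edge, some bag contains both endpoints; (iii) the bags containing any fixed vertex form a subtree. All hold, so the decomposition is valid with width 3 − 1 = 2.

Yes; width 2.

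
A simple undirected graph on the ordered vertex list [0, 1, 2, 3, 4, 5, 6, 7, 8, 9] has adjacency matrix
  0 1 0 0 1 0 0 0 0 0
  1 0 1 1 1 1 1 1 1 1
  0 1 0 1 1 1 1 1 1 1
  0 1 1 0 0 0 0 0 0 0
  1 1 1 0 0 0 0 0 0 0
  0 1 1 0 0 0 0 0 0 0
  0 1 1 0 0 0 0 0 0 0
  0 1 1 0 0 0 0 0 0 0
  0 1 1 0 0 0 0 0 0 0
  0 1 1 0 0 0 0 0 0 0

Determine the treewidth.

A width-2 tree decomposition is:
Bags: B1 = {1, 2, 7}  B2 = {1, 2, 6}  B3 = {1, 2, 9}  B4 = {1, 2, 5}  B5 = {1, 2, 8}  B6 = {1, 2, 3}  B7 = {1, 2, 4}  B8 = {0, 1, 4}
Tree: B1–B2, B1–B3, B3–B4, B2–B5, B5–B6, B4–B7, B7–B8
The largest bag has 3 vertices, giving width 2; this decomposition certifies tw(G) ≤ 2. Conversely, {0, 1, 4} is a clique of size 3, and the vertices of any clique must share a bag in every tree decomposition; so some bag has ≥ 3 vertices and tw(G) ≥ 2. Therefore the treewidth is 2.

2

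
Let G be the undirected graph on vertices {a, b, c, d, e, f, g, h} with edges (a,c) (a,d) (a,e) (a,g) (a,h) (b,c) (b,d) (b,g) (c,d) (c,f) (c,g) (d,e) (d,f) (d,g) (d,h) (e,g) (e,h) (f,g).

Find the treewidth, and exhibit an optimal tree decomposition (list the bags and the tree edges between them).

Each bag holds 4 vertices, so the decomposition has width 3, which upper-bounds the treewidth. Conversely, {a, d, e, g} is a clique of size 4, and the vertices of any clique must share a bag in every tree decomposition; so some bag has ≥ 4 vertices and tw(G) ≥ 3. Combining the bounds, tw(G) = 3.

Treewidth 3.
One optimal decomposition is:
Bags: B1 = {a, d, e, g}  B2 = {a, d, e, h}  B3 = {a, c, d, g}  B4 = {c, d, f, g}  B5 = {b, c, d, g}
Tree: B1–B2, B1–B3, B3–B4, B4–B5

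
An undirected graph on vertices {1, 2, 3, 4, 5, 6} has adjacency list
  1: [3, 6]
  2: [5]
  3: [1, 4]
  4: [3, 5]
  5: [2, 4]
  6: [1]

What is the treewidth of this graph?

A width-1 tree decomposition is:
Bags: B1 = {1, 6}  B2 = {1, 3}  B3 = {3, 4}  B4 = {4, 5}  B5 = {2, 5}
Tree: B1–B2, B2–B3, B3–B4, B4–B5
Each bag holds 2 vertices, so the decomposition has width 1, which upper-bounds the treewidth. Since G has at least one edge (e.g. 6–1), it is not an edgeless graph, so tw(G) ≥ 1. The upper and lower bounds meet at 1, so that is the treewidth.

1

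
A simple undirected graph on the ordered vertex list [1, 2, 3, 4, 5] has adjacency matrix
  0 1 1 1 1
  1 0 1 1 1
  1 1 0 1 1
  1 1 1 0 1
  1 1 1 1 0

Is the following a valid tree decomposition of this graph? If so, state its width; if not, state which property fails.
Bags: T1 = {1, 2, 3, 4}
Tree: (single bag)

A tree decomposition must satisfy three properties: every vertex lies in some bag; for every edge, both endpoints lie together in some bag; and for every vertex, the bags containing it form a connected subtree. Here vertex 5 appears in no bag, so the decomposition is invalid.

No — vertex 5 appears in no bag.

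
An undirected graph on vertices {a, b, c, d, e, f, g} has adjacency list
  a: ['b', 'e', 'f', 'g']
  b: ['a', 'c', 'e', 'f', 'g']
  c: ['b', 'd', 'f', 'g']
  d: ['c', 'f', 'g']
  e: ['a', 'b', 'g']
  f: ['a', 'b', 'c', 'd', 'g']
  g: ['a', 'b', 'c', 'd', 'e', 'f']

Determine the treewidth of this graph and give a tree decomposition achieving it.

Treewidth 3.
One such decomposition:
Bags: B1 = {b, c, f, g}  B2 = {c, d, f, g}  B3 = {a, b, f, g}  B4 = {a, b, e, g}
Tree: B1–B2, B1–B3, B3–B4

Every bag has size at most 4, so the width is 4 − 1 = 3 and tw(G) ≤ 3. On the other hand G contains the 4-clique {a, b, e, g}. A clique must lie in a single bag of any decomposition, so no decomposition can have width below 3. Combining the bounds, tw(G) = 3.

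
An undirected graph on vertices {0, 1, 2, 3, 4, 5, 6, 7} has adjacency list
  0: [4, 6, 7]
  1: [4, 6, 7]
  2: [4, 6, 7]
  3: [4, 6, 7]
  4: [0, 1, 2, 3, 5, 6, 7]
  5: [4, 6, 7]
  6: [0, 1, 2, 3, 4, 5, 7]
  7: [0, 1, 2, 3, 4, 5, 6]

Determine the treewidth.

A width-3 tree decomposition is:
Bags: B1 = {3, 4, 6, 7}  B2 = {4, 5, 6, 7}  B3 = {0, 4, 6, 7}  B4 = {1, 4, 6, 7}  B5 = {2, 4, 6, 7}
Tree: B1–B2, B1–B3, B3–B4, B3–B5
Each bag holds 4 vertices, so the decomposition has width 3, which upper-bounds the treewidth. For the lower bound, the 4 vertices {0, 4, 6, 7} are pairwise adjacent, and any tree decomposition puts a clique entirely inside one bag — forcing width ≥ 3. Combining the bounds, tw(G) = 3.

3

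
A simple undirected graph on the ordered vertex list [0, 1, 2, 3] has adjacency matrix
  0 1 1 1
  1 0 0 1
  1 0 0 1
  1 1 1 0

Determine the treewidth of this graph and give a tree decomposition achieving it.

Every bag has size at most 3, so the width is 3 − 1 = 2 and tw(G) ≤ 2. On the other hand G contains the 3-clique {0, 1, 3}. A clique must lie in a single bag of any decomposition, so no decomposition can have width below 2. Hence tw(G) = 2 exactly.

Treewidth 2.
Bags: B1 = {0, 1, 3}  B2 = {0, 2, 3}
Tree: B1–B2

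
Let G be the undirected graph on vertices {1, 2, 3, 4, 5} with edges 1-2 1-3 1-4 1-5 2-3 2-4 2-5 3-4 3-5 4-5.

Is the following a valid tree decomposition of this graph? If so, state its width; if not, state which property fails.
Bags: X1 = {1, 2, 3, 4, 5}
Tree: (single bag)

Every vertex of G appears in some bag (union = {1, 2, 3, 4, 5}); every edge is covered by a bag; and for each vertex v the set of bags containing v is connected in the bag tree. The decomposition is therefore valid. The largest bag has 5 vertices, so the width is 4.

Yes; width 4.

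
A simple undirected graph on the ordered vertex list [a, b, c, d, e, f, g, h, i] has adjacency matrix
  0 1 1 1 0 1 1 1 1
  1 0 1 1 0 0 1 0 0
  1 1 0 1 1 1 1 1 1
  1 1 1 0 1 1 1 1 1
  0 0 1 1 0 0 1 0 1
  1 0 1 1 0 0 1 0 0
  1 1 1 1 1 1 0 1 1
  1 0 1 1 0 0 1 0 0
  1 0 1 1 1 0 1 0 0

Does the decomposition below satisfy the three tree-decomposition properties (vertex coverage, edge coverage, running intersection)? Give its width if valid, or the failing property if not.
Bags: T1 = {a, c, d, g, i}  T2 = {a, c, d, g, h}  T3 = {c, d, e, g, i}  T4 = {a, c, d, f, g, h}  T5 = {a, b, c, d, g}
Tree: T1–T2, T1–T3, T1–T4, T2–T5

No — bags containing vertex h are not connected in the tree.

A tree decomposition must satisfy three properties: every vertex lies in some bag; for every edge, both endpoints lie together in some bag; and for every vertex, the bags containing it form a connected subtree. Here bags containing vertex h are not connected in the tree, so the decomposition is invalid.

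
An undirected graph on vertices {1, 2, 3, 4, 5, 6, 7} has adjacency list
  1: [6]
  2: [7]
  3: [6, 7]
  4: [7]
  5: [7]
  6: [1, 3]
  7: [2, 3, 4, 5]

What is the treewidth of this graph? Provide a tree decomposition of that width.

Treewidth 1.
One optimal decomposition is:
Bags: B1 = {4, 7}  B2 = {3, 7}  B3 = {5, 7}  B4 = {3, 6}  B5 = {1, 6}  B6 = {2, 7}
Tree: B1–B2, B2–B3, B2–B4, B4–B5, B3–B6

The largest bag has 2 vertices, giving width 1; this decomposition certifies tw(G) ≤ 1. Since G has at least one edge (e.g. 7–4), it is not an edgeless graph, so tw(G) ≥ 1. The upper and lower bounds meet at 1, so that is the treewidth.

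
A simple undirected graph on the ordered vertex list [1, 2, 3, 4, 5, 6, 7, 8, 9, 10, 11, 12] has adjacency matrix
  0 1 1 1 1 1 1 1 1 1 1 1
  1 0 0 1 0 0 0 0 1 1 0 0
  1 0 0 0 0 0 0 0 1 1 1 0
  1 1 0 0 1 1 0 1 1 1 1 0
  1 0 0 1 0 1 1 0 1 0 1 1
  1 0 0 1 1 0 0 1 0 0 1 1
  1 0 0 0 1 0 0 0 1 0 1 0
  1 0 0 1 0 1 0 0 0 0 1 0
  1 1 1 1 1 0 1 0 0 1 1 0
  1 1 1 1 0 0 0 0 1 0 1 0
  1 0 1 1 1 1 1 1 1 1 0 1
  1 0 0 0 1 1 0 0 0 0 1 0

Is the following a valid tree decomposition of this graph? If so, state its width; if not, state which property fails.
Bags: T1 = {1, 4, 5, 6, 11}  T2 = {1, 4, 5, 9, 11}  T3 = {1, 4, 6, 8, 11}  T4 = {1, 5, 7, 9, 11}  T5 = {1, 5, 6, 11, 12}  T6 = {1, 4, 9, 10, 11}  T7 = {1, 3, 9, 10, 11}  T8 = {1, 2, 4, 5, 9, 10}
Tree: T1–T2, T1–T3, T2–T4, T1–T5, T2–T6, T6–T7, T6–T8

No — bags containing vertex 5 are not connected in the tree.

A tree decomposition must satisfy three properties: every vertex lies in some bag; for every edge, both endpoints lie together in some bag; and for every vertex, the bags containing it form a connected subtree. Here bags containing vertex 5 are not connected in the tree, so the decomposition is invalid.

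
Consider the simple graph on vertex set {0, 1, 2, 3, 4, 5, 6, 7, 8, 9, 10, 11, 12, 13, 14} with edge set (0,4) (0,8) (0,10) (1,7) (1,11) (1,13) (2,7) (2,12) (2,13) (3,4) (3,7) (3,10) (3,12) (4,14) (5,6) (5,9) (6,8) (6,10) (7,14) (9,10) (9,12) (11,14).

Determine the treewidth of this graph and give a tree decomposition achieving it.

The largest bag has 4 vertices, giving width 3; this decomposition certifies tw(G) ≤ 3. For the lower bound: the 4 vertex sets {5,6,8}, {0}, {10}, {3,4,9,12} are disjoint, each induces a connected subgraph, and every pair is joined by at least one edge of G. Contracting each set to a single vertex therefore yields K_{4} as a minor, and since treewidth is minor-monotone, tw(G) ≥ tw(K_{4}) = 3. The upper and lower bounds meet at 3, so that is the treewidth.

Treewidth 3.
One such decomposition:
Bags: B1 = {0, 5, 6, 8}  B2 = {0, 5, 6, 10}  B3 = {0, 5, 9, 10}  B4 = {0, 4, 9, 10}  B5 = {3, 4, 9, 10}  B6 = {3, 4, 9, 12}  B7 = {3, 4, 12, 14}  B8 = {3, 7, 12, 14}  B9 = {2, 7, 12, 14}  B10 = {2, 7, 11, 14}  B11 = {1, 2, 7, 11}  B12 = {1, 2, 11, 13}
Tree: B1–B2, B2–B3, B3–B4, B4–B5, B5–B6, B6–B7, B7–B8, B8–B9, B9–B10, B10–B11, B11–B12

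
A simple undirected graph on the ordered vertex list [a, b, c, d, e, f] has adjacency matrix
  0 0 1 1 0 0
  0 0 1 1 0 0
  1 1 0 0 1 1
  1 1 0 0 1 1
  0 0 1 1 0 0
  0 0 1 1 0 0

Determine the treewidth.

2

A width-2 tree decomposition is:
Bags: B1 = {c, d, e}  B2 = {a, c, d}  B3 = {b, c, d}  B4 = {c, d, f}
Tree: B1–B2, B2–B3, B3–B4
The largest bag has 3 vertices, giving width 2; this decomposition certifies tw(G) ≤ 2. For the lower bound, G contains the cycle e–c–a–d–e, so G is not a forest; only forests have treewidth ≤ 1, hence tw(G) ≥ 2. Hence tw(G) = 2 exactly.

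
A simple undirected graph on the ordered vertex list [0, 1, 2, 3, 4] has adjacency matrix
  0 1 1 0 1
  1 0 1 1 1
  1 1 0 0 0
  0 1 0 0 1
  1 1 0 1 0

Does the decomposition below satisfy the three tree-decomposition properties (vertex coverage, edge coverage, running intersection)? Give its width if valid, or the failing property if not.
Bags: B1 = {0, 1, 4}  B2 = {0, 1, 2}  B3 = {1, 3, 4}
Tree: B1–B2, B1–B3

Checking the three conditions: (i) the bags cover all of {0, 1, 2, 3, 4}; (ii) for each edge, some bag contains both endpoints; (iii) the bags containing any fixed vertex form a subtree. All hold, so the decomposition is valid with width 3 − 1 = 2.

Yes; width 2.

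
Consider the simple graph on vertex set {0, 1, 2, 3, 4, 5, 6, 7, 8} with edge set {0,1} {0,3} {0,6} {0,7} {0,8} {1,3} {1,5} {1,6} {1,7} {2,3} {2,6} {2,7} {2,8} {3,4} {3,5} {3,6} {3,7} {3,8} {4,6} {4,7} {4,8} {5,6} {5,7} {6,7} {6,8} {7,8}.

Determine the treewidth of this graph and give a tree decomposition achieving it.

Treewidth 4.
Bags: B1 = {0, 1, 3, 6, 7}  B2 = {0, 3, 6, 7, 8}  B3 = {1, 3, 5, 6, 7}  B4 = {2, 3, 6, 7, 8}  B5 = {3, 4, 6, 7, 8}
Tree: B1–B2, B1–B3, B2–B4, B2–B5

Each bag holds 5 vertices, so the decomposition has width 4, which upper-bounds the treewidth. For the lower bound, the 5 vertices {0, 3, 6, 7, 8} are pairwise adjacent, and any tree decomposition puts a clique entirely inside one bag — forcing width ≥ 4. Hence tw(G) = 4 exactly.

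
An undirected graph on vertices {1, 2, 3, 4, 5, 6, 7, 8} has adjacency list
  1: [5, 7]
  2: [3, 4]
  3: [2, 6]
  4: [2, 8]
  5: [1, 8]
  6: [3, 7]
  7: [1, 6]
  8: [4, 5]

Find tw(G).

A width-2 tree decomposition is:
Bags: B1 = {1, 5, 7}  B2 = {5, 6, 7}  B3 = {3, 5, 6}  B4 = {2, 3, 5}  B5 = {2, 4, 5}  B6 = {4, 5, 8}
Tree: B1–B2, B2–B3, B3–B4, B4–B5, B5–B6
Each bag holds 3 vertices, so the decomposition has width 2, which upper-bounds the treewidth. For the lower bound, G contains the cycle 5–1–7–6–3–2–4–8–5, so G is not a forest; only forests have treewidth ≤ 1, hence tw(G) ≥ 2. Hence tw(G) = 2 exactly.

2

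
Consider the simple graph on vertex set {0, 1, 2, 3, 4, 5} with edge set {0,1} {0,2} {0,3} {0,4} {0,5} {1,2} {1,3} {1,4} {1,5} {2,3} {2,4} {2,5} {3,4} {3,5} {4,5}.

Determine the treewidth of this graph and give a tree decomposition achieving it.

A single bag containing all 6 vertices is trivially a valid decomposition of width 5. For the lower bound, the 6 vertices {0, 1, 2, 3, 4, 5} are pairwise adjacent, and any tree decomposition puts a clique entirely inside one bag — forcing width ≥ 5. Therefore the treewidth is 5.

Treewidth 5.
One such decomposition:
Bags: B1 = {0, 1, 2, 3, 4, 5}
Tree: (single bag)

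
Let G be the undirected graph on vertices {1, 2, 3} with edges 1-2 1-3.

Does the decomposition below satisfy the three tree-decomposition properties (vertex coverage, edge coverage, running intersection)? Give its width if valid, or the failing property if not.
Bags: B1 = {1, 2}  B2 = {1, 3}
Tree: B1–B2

Every vertex of G appears in some bag (union = {1, 2, 3}); every edge is covered by a bag; and for each vertex v the set of bags containing v is connected in the bag tree. The decomposition is therefore valid. The largest bag has 2 vertices, so the width is 1.

Yes; width 1.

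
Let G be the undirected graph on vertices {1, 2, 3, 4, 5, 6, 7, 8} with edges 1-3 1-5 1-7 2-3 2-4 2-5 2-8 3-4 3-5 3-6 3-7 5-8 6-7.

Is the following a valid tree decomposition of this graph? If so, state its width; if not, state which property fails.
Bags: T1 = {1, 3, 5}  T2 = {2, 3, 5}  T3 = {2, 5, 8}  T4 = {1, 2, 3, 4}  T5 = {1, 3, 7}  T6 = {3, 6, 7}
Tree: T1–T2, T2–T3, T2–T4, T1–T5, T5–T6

A tree decomposition must satisfy three properties: every vertex lies in some bag; for every edge, both endpoints lie together in some bag; and for every vertex, the bags containing it form a connected subtree. Here bags containing vertex 1 are not connected in the tree, so the decomposition is invalid.

No — bags containing vertex 1 are not connected in the tree.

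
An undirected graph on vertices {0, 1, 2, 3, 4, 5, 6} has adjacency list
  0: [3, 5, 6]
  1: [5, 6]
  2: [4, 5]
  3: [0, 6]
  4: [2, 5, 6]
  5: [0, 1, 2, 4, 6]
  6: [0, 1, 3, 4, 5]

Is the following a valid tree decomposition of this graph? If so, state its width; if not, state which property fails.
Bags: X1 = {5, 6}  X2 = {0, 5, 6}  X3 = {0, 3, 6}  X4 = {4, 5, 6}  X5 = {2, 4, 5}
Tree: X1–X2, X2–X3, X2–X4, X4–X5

No — vertex 1 appears in no bag.

A tree decomposition must satisfy three properties: every vertex lies in some bag; for every edge, both endpoints lie together in some bag; and for every vertex, the bags containing it form a connected subtree. Here vertex 1 appears in no bag, so the decomposition is invalid.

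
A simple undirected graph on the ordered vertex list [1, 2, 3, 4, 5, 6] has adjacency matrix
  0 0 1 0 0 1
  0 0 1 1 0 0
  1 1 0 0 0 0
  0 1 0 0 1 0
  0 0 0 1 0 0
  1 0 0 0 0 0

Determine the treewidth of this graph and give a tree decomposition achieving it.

Each bag holds 2 vertices, so the decomposition has width 1, which upper-bounds the treewidth. Any graph with an edge has treewidth ≥ 1, and G has the edge 6–1. Hence tw(G) = 1 exactly.

Treewidth 1.
One optimal decomposition is:
Bags: B1 = {1, 6}  B2 = {1, 3}  B3 = {2, 3}  B4 = {2, 4}  B5 = {4, 5}
Tree: B1–B2, B2–B3, B3–B4, B4–B5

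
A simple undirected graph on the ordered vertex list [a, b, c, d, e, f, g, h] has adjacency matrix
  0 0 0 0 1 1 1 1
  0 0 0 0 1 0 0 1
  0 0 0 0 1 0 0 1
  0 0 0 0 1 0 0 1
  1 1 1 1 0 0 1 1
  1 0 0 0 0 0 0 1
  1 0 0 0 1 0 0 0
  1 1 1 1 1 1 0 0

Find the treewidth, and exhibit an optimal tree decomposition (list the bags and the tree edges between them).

Treewidth 2.
One optimal decomposition is:
Bags: B1 = {d, e, h}  B2 = {c, e, h}  B3 = {b, e, h}  B4 = {a, e, h}  B5 = {a, e, g}  B6 = {a, f, h}
Tree: B1–B2, B1–B3, B3–B4, B4–B5, B4–B6

Each bag holds 3 vertices, so the decomposition has width 2, which upper-bounds the treewidth. Conversely, {a, e, g} is a clique of size 3, and the vertices of any clique must share a bag in every tree decomposition; so some bag has ≥ 3 vertices and tw(G) ≥ 2. Therefore the treewidth is 2.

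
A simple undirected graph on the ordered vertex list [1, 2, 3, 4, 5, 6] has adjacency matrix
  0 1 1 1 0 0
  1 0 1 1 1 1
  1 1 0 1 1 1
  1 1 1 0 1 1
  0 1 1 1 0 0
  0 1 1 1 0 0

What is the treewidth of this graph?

A width-3 tree decomposition is:
Bags: B1 = {2, 3, 4, 6}  B2 = {2, 3, 4, 5}  B3 = {1, 2, 3, 4}
Tree: B1–B2, B1–B3
The largest bag has 4 vertices, giving width 3; this decomposition certifies tw(G) ≤ 3. Conversely, {1, 2, 3, 4} is a clique of size 4, and the vertices of any clique must share a bag in every tree decomposition; so some bag has ≥ 4 vertices and tw(G) ≥ 3. Hence tw(G) = 3 exactly.

3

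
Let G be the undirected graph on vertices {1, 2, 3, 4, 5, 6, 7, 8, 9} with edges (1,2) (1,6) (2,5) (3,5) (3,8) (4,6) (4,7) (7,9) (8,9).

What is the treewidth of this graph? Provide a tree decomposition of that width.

The largest bag has 3 vertices, giving width 2; this decomposition certifies tw(G) ≤ 2. Since 9–7–4–6–1–2–5–3–8–9 is a cycle in G, G is not acyclic. Forests are exactly the graphs of treewidth ≤ 1, so tw(G) ≥ 2. Combining the bounds, tw(G) = 2.

Treewidth 2.
Bags: B1 = {4, 7, 9}  B2 = {4, 6, 9}  B3 = {1, 6, 9}  B4 = {1, 2, 9}  B5 = {2, 5, 9}  B6 = {3, 5, 9}  B7 = {3, 8, 9}
Tree: B1–B2, B2–B3, B3–B4, B4–B5, B5–B6, B6–B7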